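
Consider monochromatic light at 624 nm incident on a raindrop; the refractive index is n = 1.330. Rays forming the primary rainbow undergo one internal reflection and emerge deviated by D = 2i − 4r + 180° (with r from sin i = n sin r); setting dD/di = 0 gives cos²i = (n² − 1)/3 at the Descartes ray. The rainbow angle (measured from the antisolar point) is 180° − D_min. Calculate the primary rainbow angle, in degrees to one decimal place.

cos²i = (1.76890 − 1)/3 = 0.25630; i = arccos(0.50626) = 59.585°.
sin r = sin 59.585°/1.330 = 0.64841; r = 40.422°.
D_min = 2·59.585° − 4·40.422° + 180° = 137.484°.
Rainbow angle = 180° − D_min = 42.516°.

42.5°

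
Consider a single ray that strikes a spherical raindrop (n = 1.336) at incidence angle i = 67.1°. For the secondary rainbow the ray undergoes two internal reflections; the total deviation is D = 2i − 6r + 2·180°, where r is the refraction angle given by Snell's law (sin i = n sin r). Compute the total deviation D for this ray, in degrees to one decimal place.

232.7°

sin r = sin 67.1° / 1.336 = 0.9212/1.336 = 0.6895; r = 43.59°.
D = 2·67.1° − 6·43.59° + 2·180° = 134.20° − 261.55° + 360° = 232.65°.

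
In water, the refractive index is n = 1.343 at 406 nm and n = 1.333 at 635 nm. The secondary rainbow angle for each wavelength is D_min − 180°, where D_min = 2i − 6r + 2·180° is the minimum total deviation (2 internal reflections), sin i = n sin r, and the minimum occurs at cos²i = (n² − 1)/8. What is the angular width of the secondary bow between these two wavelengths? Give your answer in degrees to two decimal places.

At 406 nm (n = 1.343): cos²i = 0.10046 → i = 71.522°, r = 44.928°, D_min = 233.478°, rainbow angle = 53.478°.
At 635 nm (n = 1.333): cos²i = 0.09711 → i = 71.843°, r = 45.466°, D_min = 230.891°, rainbow angle = 50.891°.
Angular width = |53.478° − 50.891°| = 2.587°.

2.59°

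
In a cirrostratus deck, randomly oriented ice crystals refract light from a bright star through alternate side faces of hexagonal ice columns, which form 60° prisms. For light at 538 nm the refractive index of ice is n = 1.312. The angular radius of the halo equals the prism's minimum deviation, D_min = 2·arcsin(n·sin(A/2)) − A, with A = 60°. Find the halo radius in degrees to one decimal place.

22.0°

n·sin(A/2) = 1.312 × sin 30° = 1.312 × 0.5000 = 0.6560.
D_min = 2·arcsin(0.6560) − 60° = 2 × 40.996° − 60° = 21.991°.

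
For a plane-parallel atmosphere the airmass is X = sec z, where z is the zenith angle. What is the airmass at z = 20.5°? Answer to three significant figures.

X = sec z = 1/cos 20.5° = 1/0.9367 = 1.0676.

1.07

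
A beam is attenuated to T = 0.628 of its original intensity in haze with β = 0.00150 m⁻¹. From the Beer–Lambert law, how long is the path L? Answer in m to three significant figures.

310 m

Beer–Lambert: T = exp(−βL) ⇒ L = −ln(T)/β = −ln(0.628)/0.00150 = 0.4652/0.00150 = 310.1 m.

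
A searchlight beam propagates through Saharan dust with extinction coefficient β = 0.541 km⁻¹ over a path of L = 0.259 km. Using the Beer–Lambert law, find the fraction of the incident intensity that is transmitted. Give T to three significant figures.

0.869

τ = β·L = 0.541 × 0.259 = 0.1401.
T = exp(−0.1401) = 0.8693.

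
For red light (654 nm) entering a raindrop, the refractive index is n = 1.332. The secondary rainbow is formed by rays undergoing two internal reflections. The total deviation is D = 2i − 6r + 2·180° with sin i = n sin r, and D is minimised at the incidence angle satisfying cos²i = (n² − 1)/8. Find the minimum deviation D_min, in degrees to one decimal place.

230.6°

cos²i = (1.77422 − 1)/8 = 0.09678; i = arccos(0.31109) = 71.875°.
sin r = sin 71.875°/1.332 = 0.71350; r = 45.520°.
D_min = 2·71.875° − 6·45.520° + 360° = 230.628°.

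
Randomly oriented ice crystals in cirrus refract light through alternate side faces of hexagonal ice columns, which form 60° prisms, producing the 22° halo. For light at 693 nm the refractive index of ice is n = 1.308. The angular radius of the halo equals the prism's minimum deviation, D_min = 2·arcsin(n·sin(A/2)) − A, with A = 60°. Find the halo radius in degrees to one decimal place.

21.7°

n·sin(A/2) = 1.308 × sin 30° = 1.308 × 0.5000 = 0.6540.
D_min = 2·arcsin(0.6540) − 60° = 2 × 40.844° − 60° = 21.688°.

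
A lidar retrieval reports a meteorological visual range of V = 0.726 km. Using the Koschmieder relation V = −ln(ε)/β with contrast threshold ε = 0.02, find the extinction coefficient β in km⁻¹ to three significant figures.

5.39 km⁻¹

β = −ln(0.02) / V = 3.912 / 0.726 = 5.3885 km⁻¹.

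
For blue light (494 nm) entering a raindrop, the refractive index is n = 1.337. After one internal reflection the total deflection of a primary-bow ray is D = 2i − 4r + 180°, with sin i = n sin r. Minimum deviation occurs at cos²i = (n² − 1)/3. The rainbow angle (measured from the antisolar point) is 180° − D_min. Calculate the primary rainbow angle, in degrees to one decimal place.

cos²i = (1.78757 − 1)/3 = 0.26252; i = arccos(0.51237) = 59.178°.
sin r = sin 59.178°/1.337 = 0.64231; r = 39.964°.
D_min = 2·59.178° − 4·39.964° + 180° = 138.500°.
Rainbow angle = 180° − D_min = 41.500°.

41.5°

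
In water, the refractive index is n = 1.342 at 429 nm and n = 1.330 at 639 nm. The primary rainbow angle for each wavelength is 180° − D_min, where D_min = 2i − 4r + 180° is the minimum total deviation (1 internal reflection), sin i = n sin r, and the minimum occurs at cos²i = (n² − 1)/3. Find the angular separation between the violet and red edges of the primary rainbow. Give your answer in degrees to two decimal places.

1.73°

At 429 nm (n = 1.342): cos²i = 0.26699 → i = 58.888°, r = 39.641°, D_min = 139.213°, rainbow angle = 40.787°.
At 639 nm (n = 1.330): cos²i = 0.25630 → i = 59.585°, r = 40.422°, D_min = 137.484°, rainbow angle = 42.516°.
Angular width = |40.787° − 42.516°| = 1.729°.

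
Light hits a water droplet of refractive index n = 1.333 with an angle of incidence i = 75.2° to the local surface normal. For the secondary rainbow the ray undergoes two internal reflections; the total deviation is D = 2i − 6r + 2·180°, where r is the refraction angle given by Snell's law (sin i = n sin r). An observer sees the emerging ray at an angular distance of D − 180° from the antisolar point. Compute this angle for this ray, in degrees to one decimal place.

sin r = sin 75.2° / 1.333 = 0.9668/1.333 = 0.7253; r = 46.49°.
D = 2·75.2° − 6·46.49° + 2·180° = 150.40° − 278.96° + 360° = 231.44°.
Angle from antisolar point = D − 180° = 51.44°.

51.4°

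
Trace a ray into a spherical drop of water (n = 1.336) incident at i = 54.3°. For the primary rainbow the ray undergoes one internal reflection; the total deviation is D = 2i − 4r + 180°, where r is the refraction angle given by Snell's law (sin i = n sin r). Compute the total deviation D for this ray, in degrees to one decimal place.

138.9°

sin r = sin 54.3° / 1.336 = 0.8121/1.336 = 0.6078; r = 37.43°.
D = 2·54.3° − 4·37.43° + 180° = 108.60° − 149.74° + 180° = 138.86°.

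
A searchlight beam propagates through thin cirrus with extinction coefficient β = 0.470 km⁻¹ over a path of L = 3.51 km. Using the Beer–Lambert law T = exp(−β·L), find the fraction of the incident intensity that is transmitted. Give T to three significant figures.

τ = β·L = 0.470 × 3.51 = 1.6497.
T = exp(−1.6497) = 0.1921.

0.192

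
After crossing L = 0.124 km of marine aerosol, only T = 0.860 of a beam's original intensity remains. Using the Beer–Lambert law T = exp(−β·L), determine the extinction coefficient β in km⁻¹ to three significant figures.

1.22 km⁻¹

Beer–Lambert: T = exp(−βL) ⇒ β = −ln(T)/L = −ln(0.860)/0.124 = 0.1508/0.124 = 1.216 km⁻¹.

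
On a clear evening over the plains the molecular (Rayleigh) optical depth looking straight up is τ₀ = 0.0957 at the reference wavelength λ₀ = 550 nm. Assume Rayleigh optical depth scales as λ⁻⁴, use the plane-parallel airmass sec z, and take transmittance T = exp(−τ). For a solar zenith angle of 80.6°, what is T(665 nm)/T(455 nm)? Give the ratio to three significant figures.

2.66

Airmass: sec 80.6° = 6.1227.
τ(665 nm) = 0.0957 × (550/665)⁴ × 6.1227 = 0.0957 × 0.4679 × 6.1227 = 0.2742.
τ(455 nm) = 0.0957 × (550/455)⁴ × 6.1227 = 0.0957 × 2.1350 × 6.1227 = 1.2510.
T(665)/T(455) = exp(τ_B − τ_A) = exp(0.9768) = 2.6561.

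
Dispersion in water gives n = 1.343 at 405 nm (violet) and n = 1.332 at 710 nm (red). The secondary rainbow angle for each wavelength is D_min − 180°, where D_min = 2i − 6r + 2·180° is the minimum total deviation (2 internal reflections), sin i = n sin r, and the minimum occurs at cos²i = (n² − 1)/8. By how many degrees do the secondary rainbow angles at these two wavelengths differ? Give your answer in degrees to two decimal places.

2.85°

At 405 nm (n = 1.343): cos²i = 0.10046 → i = 71.522°, r = 44.928°, D_min = 233.478°, rainbow angle = 53.478°.
At 710 nm (n = 1.332): cos²i = 0.09678 → i = 71.875°, r = 45.520°, D_min = 230.628°, rainbow angle = 50.628°.
Angular width = |53.478° − 50.628°| = 2.849°.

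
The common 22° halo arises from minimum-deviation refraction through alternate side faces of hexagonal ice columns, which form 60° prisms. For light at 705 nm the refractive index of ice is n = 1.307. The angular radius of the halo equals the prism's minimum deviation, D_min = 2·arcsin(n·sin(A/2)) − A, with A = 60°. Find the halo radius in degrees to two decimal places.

21.61°

n·sin(A/2) = 1.307 × sin 30° = 1.307 × 0.5000 = 0.6535.
D_min = 2·arcsin(0.6535) − 60° = 2 × 40.806° − 60° = 21.612°.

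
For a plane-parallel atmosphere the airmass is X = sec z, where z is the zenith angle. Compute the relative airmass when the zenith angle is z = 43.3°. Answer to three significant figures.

1.37

X = sec z = 1/cos 43.3° = 1/0.7278 = 1.3741.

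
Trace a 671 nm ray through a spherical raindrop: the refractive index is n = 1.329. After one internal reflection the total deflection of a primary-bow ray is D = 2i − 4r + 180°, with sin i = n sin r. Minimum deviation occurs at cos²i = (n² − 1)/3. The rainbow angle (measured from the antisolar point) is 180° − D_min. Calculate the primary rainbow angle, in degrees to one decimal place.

cos²i = (1.76624 − 1)/3 = 0.25541; i = arccos(0.50538) = 59.643°.
sin r = sin 59.643°/1.329 = 0.64928; r = 40.487°.
D_min = 2·59.643° − 4·40.487° + 180° = 137.337°.
Rainbow angle = 180° − D_min = 42.663°.

42.7°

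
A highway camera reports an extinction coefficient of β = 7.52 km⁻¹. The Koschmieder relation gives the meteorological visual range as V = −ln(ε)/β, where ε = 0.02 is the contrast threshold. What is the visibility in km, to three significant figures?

V = −ln(0.02) / 7.52 = 3.912 / 7.52 = 0.5202 km.

0.520 km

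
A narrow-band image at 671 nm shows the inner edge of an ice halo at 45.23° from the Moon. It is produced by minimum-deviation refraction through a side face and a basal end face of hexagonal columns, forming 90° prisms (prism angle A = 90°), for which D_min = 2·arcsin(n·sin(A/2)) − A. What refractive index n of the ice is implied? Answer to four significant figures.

1.308

Rearranging: n = sin((D_min + A)/2) / sin(A/2).
(D_min + A)/2 = (45.23° + 90°)/2 = 67.615°.
n = sin 67.615° / sin 45° = 0.9246 / 0.7071 = 1.3076.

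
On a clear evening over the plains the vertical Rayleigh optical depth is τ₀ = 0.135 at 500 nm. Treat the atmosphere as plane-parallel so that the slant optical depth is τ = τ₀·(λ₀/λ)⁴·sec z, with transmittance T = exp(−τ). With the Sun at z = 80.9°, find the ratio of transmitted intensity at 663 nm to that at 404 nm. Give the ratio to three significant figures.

Airmass: sec 80.9° = 6.3228.
τ(663 nm) = 0.135 × (500/663)⁴ × 6.3228 = 0.135 × 0.3235 × 6.3228 = 0.2761.
τ(404 nm) = 0.135 × (500/404)⁴ × 6.3228 = 0.135 × 2.3461 × 6.3228 = 2.0026.
T(663)/T(404) = exp(τ_B − τ_A) = exp(1.7265) = 5.6210.

5.62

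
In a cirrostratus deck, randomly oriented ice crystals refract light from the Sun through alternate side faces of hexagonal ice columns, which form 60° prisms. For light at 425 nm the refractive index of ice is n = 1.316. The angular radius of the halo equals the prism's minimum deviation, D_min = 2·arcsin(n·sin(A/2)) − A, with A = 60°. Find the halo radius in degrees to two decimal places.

n·sin(A/2) = 1.316 × sin 30° = 1.316 × 0.5000 = 0.6580.
D_min = 2·arcsin(0.6580) − 60° = 2 × 41.148° − 60° = 22.295°.

22.30°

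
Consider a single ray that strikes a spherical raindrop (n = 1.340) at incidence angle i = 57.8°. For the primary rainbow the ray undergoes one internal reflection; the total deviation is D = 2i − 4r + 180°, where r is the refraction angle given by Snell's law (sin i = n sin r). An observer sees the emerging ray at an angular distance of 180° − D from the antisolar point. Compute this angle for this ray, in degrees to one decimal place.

41.0°

sin r = sin 57.8° / 1.340 = 0.8462/1.340 = 0.6315; r = 39.16°.
D = 2·57.8° − 4·39.16° + 180° = 115.60° − 156.64° + 180° = 138.96°.
Angle from antisolar point = 180° − D = 41.04°.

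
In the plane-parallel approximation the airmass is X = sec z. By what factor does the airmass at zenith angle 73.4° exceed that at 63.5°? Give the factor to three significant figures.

1.56

X(73.4°)/X(63.5°) = sec 73.4° / sec 63.5° = cos 63.5° / cos 73.4° = 0.4462/0.2857 = 1.5618.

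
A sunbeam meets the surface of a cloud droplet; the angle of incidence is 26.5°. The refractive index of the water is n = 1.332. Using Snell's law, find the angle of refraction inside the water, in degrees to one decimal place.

Snell: sin θ_r = sin θ_i / n = sin 26.5° / 1.332 = 0.4462 / 1.332 = 0.3350.
θ_r = arcsin(0.3350) = 19.57°.

19.6°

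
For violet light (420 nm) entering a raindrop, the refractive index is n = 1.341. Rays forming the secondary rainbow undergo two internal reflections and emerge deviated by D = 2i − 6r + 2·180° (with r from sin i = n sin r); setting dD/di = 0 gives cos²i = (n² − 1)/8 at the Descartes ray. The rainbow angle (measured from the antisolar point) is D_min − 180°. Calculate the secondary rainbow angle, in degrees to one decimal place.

53.0°

cos²i = (1.79828 − 1)/8 = 0.09979; i = arccos(0.31589) = 71.586°.
sin r = sin 71.586°/1.341 = 0.70753; r = 45.034°.
D_min = 2·71.586° − 6·45.034° + 360° = 232.966°.
Rainbow angle = D_min − 180° = 52.966°.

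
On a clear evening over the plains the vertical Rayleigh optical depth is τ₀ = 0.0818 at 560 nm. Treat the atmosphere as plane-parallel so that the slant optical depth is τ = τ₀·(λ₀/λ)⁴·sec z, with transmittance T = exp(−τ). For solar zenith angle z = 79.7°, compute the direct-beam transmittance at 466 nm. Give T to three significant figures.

0.385

sec 79.7° = 5.5928.
τ = 0.0818 × (560/466)⁴ × 5.5928 = 0.0818 × 2.0855 × 5.5928 = 0.9541.
T = exp(−0.9541) = 0.3852.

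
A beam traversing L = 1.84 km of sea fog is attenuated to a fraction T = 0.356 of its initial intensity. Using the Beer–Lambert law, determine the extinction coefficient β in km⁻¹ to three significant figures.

Beer–Lambert: T = exp(−βL) ⇒ β = −ln(T)/L = −ln(0.356)/1.84 = 1.0328/1.84 = 0.5613 km⁻¹.

0.561 km⁻¹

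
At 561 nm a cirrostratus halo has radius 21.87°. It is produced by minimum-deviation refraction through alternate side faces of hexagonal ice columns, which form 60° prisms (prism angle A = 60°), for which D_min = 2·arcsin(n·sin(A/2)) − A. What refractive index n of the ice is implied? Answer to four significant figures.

Rearranging: n = sin((D_min + A)/2) / sin(A/2).
(D_min + A)/2 = (21.87° + 60°)/2 = 40.935°.
n = sin 40.935° / sin 30° = 0.6552 / 0.5000 = 1.3104.

1.310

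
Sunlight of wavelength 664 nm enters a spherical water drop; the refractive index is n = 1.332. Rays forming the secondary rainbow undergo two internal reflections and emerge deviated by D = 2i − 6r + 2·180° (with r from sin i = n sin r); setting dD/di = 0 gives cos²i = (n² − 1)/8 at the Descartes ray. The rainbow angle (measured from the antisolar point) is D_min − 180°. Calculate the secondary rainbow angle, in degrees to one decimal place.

cos²i = (1.77422 − 1)/8 = 0.09678; i = arccos(0.31109) = 71.875°.
sin r = sin 71.875°/1.332 = 0.71350; r = 45.520°.
D_min = 2·71.875° − 6·45.520° + 360° = 230.628°.
Rainbow angle = D_min − 180° = 50.628°.

50.6°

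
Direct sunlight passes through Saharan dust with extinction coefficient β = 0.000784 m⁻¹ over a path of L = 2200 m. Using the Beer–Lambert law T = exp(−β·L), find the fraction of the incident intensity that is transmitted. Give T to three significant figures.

0.178

τ = β·L = 0.000784 × 2200 = 1.7248.
T = exp(−1.7248) = 0.1782.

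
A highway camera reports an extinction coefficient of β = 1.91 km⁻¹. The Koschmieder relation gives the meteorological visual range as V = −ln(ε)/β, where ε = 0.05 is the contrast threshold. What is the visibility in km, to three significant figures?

1.57 km

V = −ln(0.05) / 1.91 = 2.996 / 1.91 = 1.5684 km.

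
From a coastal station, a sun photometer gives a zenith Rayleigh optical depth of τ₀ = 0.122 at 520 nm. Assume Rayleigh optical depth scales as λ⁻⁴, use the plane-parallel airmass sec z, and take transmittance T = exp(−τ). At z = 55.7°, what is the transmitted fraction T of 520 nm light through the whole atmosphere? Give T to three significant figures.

0.805

sec 55.7° = 1.7745.
τ = 0.122 × (520/520)⁴ × 1.7745 = 0.122 × 1.0000 × 1.7745 = 0.2165.
T = exp(−0.2165) = 0.8053.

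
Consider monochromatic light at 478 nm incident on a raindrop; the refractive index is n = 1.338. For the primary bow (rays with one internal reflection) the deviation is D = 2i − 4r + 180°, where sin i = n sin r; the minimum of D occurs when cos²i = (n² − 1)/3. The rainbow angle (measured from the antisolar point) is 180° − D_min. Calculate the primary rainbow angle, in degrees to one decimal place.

41.4°

cos²i = (1.79024 − 1)/3 = 0.26341; i = arccos(0.51324) = 59.120°.
sin r = sin 59.120°/1.338 = 0.64144; r = 39.899°.
D_min = 2·59.120° − 4·39.899° + 180° = 138.643°.
Rainbow angle = 180° − D_min = 41.357°.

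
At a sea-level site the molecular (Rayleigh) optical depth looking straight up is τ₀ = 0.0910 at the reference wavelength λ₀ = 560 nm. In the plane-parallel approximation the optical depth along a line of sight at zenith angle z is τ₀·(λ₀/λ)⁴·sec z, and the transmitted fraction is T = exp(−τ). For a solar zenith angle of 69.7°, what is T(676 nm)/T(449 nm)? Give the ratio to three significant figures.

Airmass: sec 69.7° = 2.8824.
τ(676 nm) = 0.0910 × (560/676)⁴ × 2.8824 = 0.0910 × 0.4709 × 2.8824 = 0.1235.
τ(449 nm) = 0.0910 × (560/449)⁴ × 2.8824 = 0.0910 × 2.4197 × 2.8824 = 0.6347.
T(676)/T(449) = exp(τ_B − τ_A) = exp(0.5112) = 1.6672.

1.67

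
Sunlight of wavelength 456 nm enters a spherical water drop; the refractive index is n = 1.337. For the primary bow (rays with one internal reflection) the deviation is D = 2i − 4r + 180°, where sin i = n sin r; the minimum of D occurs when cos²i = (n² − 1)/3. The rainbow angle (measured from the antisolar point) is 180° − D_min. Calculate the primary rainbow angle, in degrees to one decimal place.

cos²i = (1.78757 − 1)/3 = 0.26252; i = arccos(0.51237) = 59.178°.
sin r = sin 59.178°/1.337 = 0.64231; r = 39.964°.
D_min = 2·59.178° − 4·39.964° + 180° = 138.500°.
Rainbow angle = 180° − D_min = 41.500°.

41.5°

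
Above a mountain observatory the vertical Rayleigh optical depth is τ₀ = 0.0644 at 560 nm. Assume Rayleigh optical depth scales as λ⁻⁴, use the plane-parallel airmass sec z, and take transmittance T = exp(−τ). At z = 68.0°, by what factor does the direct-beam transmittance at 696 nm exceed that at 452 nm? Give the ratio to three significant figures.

1.40

Airmass: sec 68.0° = 2.6695.
τ(696 nm) = 0.0644 × (560/696)⁴ × 2.6695 = 0.0644 × 0.4191 × 2.6695 = 0.0720.
τ(452 nm) = 0.0644 × (560/452)⁴ × 2.6695 = 0.0644 × 2.3561 × 2.6695 = 0.4051.
T(696)/T(452) = exp(τ_B − τ_A) = exp(0.3330) = 1.3951.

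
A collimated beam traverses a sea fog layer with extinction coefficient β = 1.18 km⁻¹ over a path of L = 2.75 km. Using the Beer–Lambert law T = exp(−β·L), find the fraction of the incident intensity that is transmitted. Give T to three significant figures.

0.0390

τ = β·L = 1.18 × 2.75 = 3.2450.
T = exp(−3.2450) = 0.0390.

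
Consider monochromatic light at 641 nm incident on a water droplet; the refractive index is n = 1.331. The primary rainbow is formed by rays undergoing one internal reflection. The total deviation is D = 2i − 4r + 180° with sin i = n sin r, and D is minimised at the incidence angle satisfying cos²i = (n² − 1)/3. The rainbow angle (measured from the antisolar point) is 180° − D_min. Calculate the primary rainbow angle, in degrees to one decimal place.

cos²i = (1.77156 − 1)/3 = 0.25719; i = arccos(0.50714) = 59.527°.
sin r = sin 59.527°/1.331 = 0.64753; r = 40.356°.
D_min = 2·59.527° − 4·40.356° + 180° = 137.630°.
Rainbow angle = 180° − D_min = 42.370°.

42.4°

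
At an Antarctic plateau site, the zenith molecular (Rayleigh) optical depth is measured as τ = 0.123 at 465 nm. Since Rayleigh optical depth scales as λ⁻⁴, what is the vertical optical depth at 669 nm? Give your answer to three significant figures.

τ(669 nm) = τ(465 nm) × (465/669)⁴ = 0.123 × (0.6951)⁴ = 0.123 × 0.2334 = 0.0287.

0.0287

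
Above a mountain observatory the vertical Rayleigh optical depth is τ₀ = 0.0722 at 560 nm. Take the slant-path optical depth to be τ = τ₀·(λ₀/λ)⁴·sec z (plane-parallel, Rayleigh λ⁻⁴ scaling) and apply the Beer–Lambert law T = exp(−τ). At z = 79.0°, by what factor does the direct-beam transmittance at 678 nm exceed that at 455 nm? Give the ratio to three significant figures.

Airmass: sec 79.0° = 5.2408.
τ(678 nm) = 0.0722 × (560/678)⁴ × 5.2408 = 0.0722 × 0.4654 × 5.2408 = 0.1761.
τ(455 nm) = 0.0722 × (560/455)⁴ × 5.2408 = 0.0722 × 2.2946 × 5.2408 = 0.8683.
T(678)/T(455) = exp(τ_B − τ_A) = exp(0.6921) = 1.9980.

2.00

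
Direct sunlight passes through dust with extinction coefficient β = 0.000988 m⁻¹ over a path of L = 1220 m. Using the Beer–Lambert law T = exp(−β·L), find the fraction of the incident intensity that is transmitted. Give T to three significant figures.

0.300

τ = β·L = 0.000988 × 1220 = 1.2054.
T = exp(−1.2054) = 0.2996.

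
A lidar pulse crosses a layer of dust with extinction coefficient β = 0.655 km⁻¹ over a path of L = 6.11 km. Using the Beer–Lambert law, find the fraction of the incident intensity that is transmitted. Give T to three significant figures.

0.0183

τ = β·L = 0.655 × 6.11 = 4.0021.
T = exp(−4.0021) = 0.0183.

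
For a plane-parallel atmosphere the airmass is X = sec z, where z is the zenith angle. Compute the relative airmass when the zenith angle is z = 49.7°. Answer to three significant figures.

1.55

X = sec z = 1/cos 49.7° = 1/0.6468 = 1.5461.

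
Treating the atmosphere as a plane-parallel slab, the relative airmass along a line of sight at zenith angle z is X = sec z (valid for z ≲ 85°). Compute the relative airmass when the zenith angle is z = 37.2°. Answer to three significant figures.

1.26

X = sec z = 1/cos 37.2° = 1/0.7965 = 1.2554.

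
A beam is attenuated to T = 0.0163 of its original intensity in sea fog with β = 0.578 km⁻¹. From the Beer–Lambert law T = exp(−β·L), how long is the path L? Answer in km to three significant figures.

Beer–Lambert: T = exp(−βL) ⇒ L = −ln(T)/β = −ln(0.0163)/0.578 = 4.1166/0.578 = 7.122 km.

7.12 km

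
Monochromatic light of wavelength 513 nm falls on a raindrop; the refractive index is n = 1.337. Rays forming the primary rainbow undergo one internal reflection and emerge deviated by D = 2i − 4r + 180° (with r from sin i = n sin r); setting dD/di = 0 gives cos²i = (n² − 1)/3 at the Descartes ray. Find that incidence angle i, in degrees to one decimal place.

cos²i = (1.337² − 1)/3 = (1.78757 − 1)/3 = 0.26252.
cos i = 0.51237, so i = 59.178°.

59.2°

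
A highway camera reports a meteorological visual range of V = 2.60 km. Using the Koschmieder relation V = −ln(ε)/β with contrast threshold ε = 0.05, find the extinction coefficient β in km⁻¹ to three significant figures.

β = −ln(0.05) / V = 2.996 / 2.60 = 1.1522 km⁻¹.

1.15 km⁻¹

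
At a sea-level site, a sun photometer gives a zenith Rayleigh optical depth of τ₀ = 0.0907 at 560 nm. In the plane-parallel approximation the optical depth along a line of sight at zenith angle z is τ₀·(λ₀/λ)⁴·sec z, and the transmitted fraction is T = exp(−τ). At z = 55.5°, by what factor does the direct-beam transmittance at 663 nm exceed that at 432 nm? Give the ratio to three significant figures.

Airmass: sec 55.5° = 1.7655.
τ(663 nm) = 0.0907 × (560/663)⁴ × 1.7655 = 0.0907 × 0.5090 × 1.7655 = 0.0815.
τ(432 nm) = 0.0907 × (560/432)⁴ × 1.7655 = 0.0907 × 2.8237 × 1.7655 = 0.4522.
T(663)/T(432) = exp(τ_B − τ_A) = exp(0.3707) = 1.4487.

1.45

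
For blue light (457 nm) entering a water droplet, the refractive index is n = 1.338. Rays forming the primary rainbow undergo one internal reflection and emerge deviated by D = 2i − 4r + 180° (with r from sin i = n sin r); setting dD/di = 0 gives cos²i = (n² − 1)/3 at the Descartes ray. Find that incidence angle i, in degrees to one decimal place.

cos²i = (1.338² − 1)/3 = (1.79024 − 1)/3 = 0.26341.
cos i = 0.51324, so i = 59.120°.

59.1°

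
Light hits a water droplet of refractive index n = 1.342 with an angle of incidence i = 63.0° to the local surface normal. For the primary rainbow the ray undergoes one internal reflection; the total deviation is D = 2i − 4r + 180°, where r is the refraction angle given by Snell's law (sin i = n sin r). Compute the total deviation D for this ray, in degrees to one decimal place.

sin r = sin 63.0° / 1.342 = 0.8910/1.342 = 0.6639; r = 41.60°.
D = 2·63.0° − 4·41.60° + 180° = 126.00° − 166.40° + 180° = 139.60°.

139.6°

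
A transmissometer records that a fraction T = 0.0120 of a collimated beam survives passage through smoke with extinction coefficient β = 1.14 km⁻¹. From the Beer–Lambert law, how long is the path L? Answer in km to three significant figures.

3.88 km

Beer–Lambert: T = exp(−βL) ⇒ L = −ln(T)/β = −ln(0.0120)/1.14 = 4.4228/1.14 = 3.88 km.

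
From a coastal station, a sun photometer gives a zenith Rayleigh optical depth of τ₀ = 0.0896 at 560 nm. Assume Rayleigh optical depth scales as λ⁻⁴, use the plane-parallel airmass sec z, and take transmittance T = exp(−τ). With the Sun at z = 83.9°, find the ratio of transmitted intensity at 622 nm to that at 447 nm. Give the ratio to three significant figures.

4.59

Airmass: sec 83.9° = 9.4105.
τ(622 nm) = 0.0896 × (560/622)⁴ × 9.4105 = 0.0896 × 0.6570 × 9.4105 = 0.5540.
τ(447 nm) = 0.0896 × (560/447)⁴ × 9.4105 = 0.0896 × 2.4633 × 9.4105 = 2.0770.
T(622)/T(447) = exp(τ_B − τ_A) = exp(1.5230) = 4.5861.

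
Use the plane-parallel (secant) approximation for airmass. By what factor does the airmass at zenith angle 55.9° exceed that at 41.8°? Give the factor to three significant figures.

X(55.9°)/X(41.8°) = sec 55.9° / sec 41.8° = cos 41.8° / cos 55.9° = 0.7455/0.5606 = 1.3297.

1.33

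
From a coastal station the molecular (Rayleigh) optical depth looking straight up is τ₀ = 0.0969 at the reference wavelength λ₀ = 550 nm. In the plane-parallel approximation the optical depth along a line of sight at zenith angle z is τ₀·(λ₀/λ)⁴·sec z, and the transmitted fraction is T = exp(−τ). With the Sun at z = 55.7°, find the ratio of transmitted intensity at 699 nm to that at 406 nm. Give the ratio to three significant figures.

Airmass: sec 55.7° = 1.7745.
τ(699 nm) = 0.0969 × (550/699)⁴ × 1.7745 = 0.0969 × 0.3833 × 1.7745 = 0.0659.
τ(406 nm) = 0.0969 × (550/406)⁴ × 1.7745 = 0.0969 × 3.3678 × 1.7745 = 0.5791.
T(699)/T(406) = exp(τ_B − τ_A) = exp(0.5132) = 1.6706.

1.67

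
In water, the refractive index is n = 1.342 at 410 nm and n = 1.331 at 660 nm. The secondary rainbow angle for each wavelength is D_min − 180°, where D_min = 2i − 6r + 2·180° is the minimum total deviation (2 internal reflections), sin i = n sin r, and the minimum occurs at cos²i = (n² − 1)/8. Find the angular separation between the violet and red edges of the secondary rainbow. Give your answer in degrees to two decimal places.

2.86°

At 410 nm (n = 1.342): cos²i = 0.10012 → i = 71.554°, r = 44.981°, D_min = 233.222°, rainbow angle = 53.222°.
At 660 nm (n = 1.331): cos²i = 0.09645 → i = 71.907°, r = 45.575°, D_min = 230.365°, rainbow angle = 50.365°.
Angular width = |53.222° − 50.365°| = 2.857°.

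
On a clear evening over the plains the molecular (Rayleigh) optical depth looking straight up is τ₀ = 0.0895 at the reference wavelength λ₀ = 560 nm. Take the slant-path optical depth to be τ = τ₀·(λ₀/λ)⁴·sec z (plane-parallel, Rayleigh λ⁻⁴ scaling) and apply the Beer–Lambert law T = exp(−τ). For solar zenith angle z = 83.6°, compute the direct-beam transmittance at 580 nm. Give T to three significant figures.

0.498

sec 83.6° = 8.9711.
τ = 0.0895 × (560/580)⁴ × 8.9711 = 0.0895 × 0.8690 × 8.9711 = 0.6978.
T = exp(−0.6978) = 0.4977.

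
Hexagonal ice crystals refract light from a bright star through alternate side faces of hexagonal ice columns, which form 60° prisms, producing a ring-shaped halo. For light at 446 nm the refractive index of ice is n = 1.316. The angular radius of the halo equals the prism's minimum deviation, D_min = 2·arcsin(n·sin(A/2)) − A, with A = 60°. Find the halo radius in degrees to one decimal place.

22.3°

n·sin(A/2) = 1.316 × sin 30° = 1.316 × 0.5000 = 0.6580.
D_min = 2·arcsin(0.6580) − 60° = 2 × 41.148° − 60° = 22.295°.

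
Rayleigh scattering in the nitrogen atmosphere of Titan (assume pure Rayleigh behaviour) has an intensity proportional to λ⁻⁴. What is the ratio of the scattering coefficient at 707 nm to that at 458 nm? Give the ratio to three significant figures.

Rayleigh scattering ∝ λ⁻⁴, so the ratio of coefficients is the inverse fourth power of the wavelength ratio.
σ(707)/σ(458) = (458/707)⁴ = (0.6478)⁴ = 0.1761.

0.176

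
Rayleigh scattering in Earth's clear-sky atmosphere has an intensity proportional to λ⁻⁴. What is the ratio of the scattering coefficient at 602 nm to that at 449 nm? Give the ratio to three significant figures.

Rayleigh scattering ∝ λ⁻⁴, so the ratio of coefficients is the inverse fourth power of the wavelength ratio.
σ(602)/σ(449) = (449/602)⁴ = (0.7458)⁴ = 0.3095.

0.309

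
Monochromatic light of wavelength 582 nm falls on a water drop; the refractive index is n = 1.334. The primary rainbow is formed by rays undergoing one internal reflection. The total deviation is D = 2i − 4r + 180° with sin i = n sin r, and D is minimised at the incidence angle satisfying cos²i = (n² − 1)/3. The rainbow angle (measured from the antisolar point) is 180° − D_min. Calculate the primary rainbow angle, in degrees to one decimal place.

41.9°

cos²i = (1.77956 − 1)/3 = 0.25985; i = arccos(0.50976) = 59.352°.
sin r = sin 59.352°/1.334 = 0.64492; r = 40.159°.
D_min = 2·59.352° − 4·40.159° + 180° = 138.067°.
Rainbow angle = 180° − D_min = 41.933°.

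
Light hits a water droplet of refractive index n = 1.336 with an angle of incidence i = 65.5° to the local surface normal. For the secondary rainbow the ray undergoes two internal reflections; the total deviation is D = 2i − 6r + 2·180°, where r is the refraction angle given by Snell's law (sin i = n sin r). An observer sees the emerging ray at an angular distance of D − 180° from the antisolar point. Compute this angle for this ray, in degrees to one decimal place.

sin r = sin 65.5° / 1.336 = 0.9100/1.336 = 0.6811; r = 42.93°.
D = 2·65.5° − 6·42.93° + 2·180° = 131.00° − 257.58° + 360° = 233.42°.
Angle from antisolar point = D − 180° = 53.42°.

53.4°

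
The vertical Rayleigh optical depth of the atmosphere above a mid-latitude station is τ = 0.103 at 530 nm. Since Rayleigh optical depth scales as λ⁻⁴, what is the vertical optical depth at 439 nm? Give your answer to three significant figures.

0.219

τ(439 nm) = τ(530 nm) × (530/439)⁴ = 0.103 × (1.2073)⁴ = 0.103 × 2.1244 = 0.2188.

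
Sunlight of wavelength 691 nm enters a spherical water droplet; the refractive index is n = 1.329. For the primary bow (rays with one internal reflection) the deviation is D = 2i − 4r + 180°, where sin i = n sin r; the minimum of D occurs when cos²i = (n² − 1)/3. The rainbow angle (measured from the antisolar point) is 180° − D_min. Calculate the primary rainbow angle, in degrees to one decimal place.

42.7°

cos²i = (1.76624 − 1)/3 = 0.25541; i = arccos(0.50538) = 59.643°.
sin r = sin 59.643°/1.329 = 0.64928; r = 40.487°.
D_min = 2·59.643° − 4·40.487° + 180° = 137.337°.
Rainbow angle = 180° − D_min = 42.663°.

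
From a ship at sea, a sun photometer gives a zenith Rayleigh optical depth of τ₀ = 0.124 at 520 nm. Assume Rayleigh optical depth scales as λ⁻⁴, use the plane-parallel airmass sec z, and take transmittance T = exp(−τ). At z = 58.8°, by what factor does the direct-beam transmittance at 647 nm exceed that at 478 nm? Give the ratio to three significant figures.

Airmass: sec 58.8° = 1.9304.
τ(647 nm) = 0.124 × (520/647)⁴ × 1.9304 = 0.124 × 0.4172 × 1.9304 = 0.0999.
τ(478 nm) = 0.124 × (520/478)⁴ × 1.9304 = 0.124 × 1.4006 × 1.9304 = 0.3353.
T(647)/T(478) = exp(τ_B − τ_A) = exp(0.2354) = 1.2654.

1.27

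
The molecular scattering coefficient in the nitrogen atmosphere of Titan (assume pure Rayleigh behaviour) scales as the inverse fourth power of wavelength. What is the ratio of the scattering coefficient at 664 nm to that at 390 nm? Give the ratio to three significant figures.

Rayleigh scattering ∝ λ⁻⁴, so the ratio of coefficients is the inverse fourth power of the wavelength ratio.
σ(664)/σ(390) = (390/664)⁴ = (0.5873)⁴ = 0.119.

0.119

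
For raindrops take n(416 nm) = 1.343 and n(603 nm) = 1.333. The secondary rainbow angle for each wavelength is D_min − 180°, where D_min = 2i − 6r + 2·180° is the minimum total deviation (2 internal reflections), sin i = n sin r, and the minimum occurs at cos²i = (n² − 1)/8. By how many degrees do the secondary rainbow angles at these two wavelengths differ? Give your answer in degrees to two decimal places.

2.59°

At 416 nm (n = 1.343): cos²i = 0.10046 → i = 71.522°, r = 44.928°, D_min = 233.478°, rainbow angle = 53.478°.
At 603 nm (n = 1.333): cos²i = 0.09711 → i = 71.843°, r = 45.466°, D_min = 230.891°, rainbow angle = 50.891°.
Angular width = |53.478° − 50.891°| = 2.587°.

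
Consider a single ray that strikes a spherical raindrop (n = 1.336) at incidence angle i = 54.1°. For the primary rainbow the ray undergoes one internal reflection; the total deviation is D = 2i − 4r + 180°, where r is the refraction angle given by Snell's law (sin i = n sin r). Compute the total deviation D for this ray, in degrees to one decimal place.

sin r = sin 54.1° / 1.336 = 0.8100/1.336 = 0.6063; r = 37.32°.
D = 2·54.1° − 4·37.32° + 180° = 108.20° − 149.30° + 180° = 138.90°.

138.9°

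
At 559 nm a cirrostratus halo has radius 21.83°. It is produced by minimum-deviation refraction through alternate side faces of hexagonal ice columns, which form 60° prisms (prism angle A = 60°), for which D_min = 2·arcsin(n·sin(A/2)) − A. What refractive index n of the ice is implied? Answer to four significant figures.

1.310

Rearranging: n = sin((D_min + A)/2) / sin(A/2).
(D_min + A)/2 = (21.83° + 60°)/2 = 40.915°.
n = sin 40.915° / sin 30° = 0.6549 / 0.5000 = 1.3099.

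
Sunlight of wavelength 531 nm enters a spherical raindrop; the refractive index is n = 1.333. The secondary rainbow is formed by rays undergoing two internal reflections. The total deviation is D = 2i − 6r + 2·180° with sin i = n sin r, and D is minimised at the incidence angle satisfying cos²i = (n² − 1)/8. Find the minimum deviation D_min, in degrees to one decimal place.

cos²i = (1.77689 − 1)/8 = 0.09711; i = arccos(0.31163) = 71.843°.
sin r = sin 71.843°/1.333 = 0.71283; r = 45.466°.
D_min = 2·71.843° − 6·45.466° + 360° = 230.891°.

230.9°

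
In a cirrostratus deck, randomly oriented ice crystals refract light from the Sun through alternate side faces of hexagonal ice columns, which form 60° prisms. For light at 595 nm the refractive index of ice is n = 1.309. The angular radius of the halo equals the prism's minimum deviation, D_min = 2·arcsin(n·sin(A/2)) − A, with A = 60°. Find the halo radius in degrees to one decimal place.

n·sin(A/2) = 1.309 × sin 30° = 1.309 × 0.5000 = 0.6545.
D_min = 2·arcsin(0.6545) − 60° = 2 × 40.882° − 60° = 21.763°.

21.8°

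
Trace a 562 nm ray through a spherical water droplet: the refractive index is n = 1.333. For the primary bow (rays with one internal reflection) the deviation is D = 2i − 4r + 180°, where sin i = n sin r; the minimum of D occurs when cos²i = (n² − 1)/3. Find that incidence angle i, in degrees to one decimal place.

59.4°

cos²i = (1.333² − 1)/3 = (1.77689 − 1)/3 = 0.25896.
cos i = 0.50888, so i = 59.410°.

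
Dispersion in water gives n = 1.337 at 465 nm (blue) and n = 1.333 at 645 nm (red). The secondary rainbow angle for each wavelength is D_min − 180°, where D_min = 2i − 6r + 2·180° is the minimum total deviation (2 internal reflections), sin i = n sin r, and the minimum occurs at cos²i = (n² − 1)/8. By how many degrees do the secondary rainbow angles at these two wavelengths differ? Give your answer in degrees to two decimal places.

At 465 nm (n = 1.337): cos²i = 0.09845 → i = 71.714°, r = 45.249°, D_min = 231.934°, rainbow angle = 51.934°.
At 645 nm (n = 1.333): cos²i = 0.09711 → i = 71.843°, r = 45.466°, D_min = 230.891°, rainbow angle = 50.891°.
Angular width = |51.934° − 50.891°| = 1.043°.

1.04°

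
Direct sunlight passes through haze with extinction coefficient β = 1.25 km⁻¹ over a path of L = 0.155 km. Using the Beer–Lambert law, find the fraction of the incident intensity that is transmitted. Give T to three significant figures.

τ = β·L = 1.25 × 0.155 = 0.1938.
T = exp(−0.1938) = 0.8239.

0.824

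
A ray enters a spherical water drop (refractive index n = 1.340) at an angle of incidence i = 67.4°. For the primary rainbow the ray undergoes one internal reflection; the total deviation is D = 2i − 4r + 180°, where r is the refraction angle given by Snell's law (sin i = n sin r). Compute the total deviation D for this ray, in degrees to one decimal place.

140.6°

sin r = sin 67.4° / 1.340 = 0.9232/1.340 = 0.6890; r = 43.55°.
D = 2·67.4° − 4·43.55° + 180° = 134.80° − 174.19° + 180° = 140.61°.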